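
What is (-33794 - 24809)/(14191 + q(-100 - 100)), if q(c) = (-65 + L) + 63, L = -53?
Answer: -58603/14136 ≈ -4.1457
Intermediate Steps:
q(c) = -55 (q(c) = (-65 - 53) + 63 = -118 + 63 = -55)
(-33794 - 24809)/(14191 + q(-100 - 100)) = (-33794 - 24809)/(14191 - 55) = -58603/14136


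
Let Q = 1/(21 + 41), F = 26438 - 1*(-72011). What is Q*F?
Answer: 98449/62 ≈ 1587.9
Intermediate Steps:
F = 98449 (F = 26438 + 72011 = 98449)
Q = 1/62 ≈ 0.016129
Q*F = (1/62)*98449 = 98449/62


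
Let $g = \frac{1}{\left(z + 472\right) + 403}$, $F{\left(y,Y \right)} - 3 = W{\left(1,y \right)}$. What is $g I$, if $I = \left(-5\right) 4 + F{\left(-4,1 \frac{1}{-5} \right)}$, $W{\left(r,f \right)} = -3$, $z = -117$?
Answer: $- \frac{10}{379} \approx -0.026385$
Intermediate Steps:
$F{\left(y,Y \right)} = 0$ ($F{\left(y,Y \right)} = 3 - 3 = 0$)
$I = -20$ ($I = \left(-5\right) 4 + 0 = -20 + 0 = -20$)
$g = \frac{1}{758}$ ($g = \frac{1}{\left(-117 + 472\right) + 403} = \frac{1}{355 + 403} = \frac{1}{758} \approx 0.0013193$)
$g I = \frac{1}{758} \left(-20\right) = - \frac{10}{379}$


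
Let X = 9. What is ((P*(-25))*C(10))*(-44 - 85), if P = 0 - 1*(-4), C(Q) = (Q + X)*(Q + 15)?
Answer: 6127500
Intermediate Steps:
C(Q) = (9 + Q)*(15 + Q) (C(Q) = (Q + 9)*(Q + 15) = (9 + Q)*(15 + Q))
P = 4 (P = 0 + 4 = 4)
((P*(-25))*C(10))*(-44 - 85) = ((4*(-25))*(135 + 10**2 + 24*10))*(-44 - 85) = -100*(135 + 100 + 240)*(-129) = -100*475*(-129) = -47500*(-129) = 6127500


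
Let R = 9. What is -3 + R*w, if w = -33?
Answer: -300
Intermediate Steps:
-3 + R*w = -3 + 9*(-33) = -3 - 297 = -300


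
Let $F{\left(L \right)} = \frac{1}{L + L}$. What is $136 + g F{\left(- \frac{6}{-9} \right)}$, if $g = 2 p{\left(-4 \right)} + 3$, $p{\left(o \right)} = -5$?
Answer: $\frac{523}{4} \approx 130.75$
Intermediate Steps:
$F{\left(L \right)} = \frac{1}{2 L}$
$g = -7$ ($g = 2 \left(-5\right) + 3 = -10 + 3 = -7$)
$136 + g F{\left(- \frac{6}{-9} \right)} = 136 - 7 \frac{1}{2 \left(- \frac{6}{-9}\right)} = 136 - 7 \frac{1}{2 \left(\left(-6\right) \left(- \frac{1}{9}\right)\right)} = 136 - 7 \frac{1}{2 \cdot \frac{2}{3}} = 136 - 7 \cdot \frac{1}{2} \cdot \frac{3}{2} = 136 - \frac{21}{4} = \frac{523}{4}$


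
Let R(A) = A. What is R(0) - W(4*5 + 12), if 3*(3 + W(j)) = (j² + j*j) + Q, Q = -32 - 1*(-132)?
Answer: -713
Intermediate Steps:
Q = 100 (Q = -32 + 132 = 100)
W(j) = 91/3 + 2*j²/3 (W(j) = -3 + ((j² + j*j) + 100)/3 = -3 + ((j² + j²) + 100)/3 = -3 + (2*j² + 100)/3 = -3 + (100 + 2*j²)/3 = -3 + (100/3 + 2*j²/3) = 91/3 + 2*j²/3)
R(0) - W(4*5 + 12) = 0 - (91/3 + 2*(4*5 + 12)²/3) = 0 - (91/3 + 2*(20 + 12)²/3) = 0 - (91/3 + (⅔)*32²) = 0 - (91/3 + (⅔)*1024) = 0 - (91/3 + 2048/3) = 0 - 1*713 = 0 - 713 = -713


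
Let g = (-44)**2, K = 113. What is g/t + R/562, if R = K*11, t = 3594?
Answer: 2777687/1009914 ≈ 2.7504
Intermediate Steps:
g = 1936
R = 1243 (R = 113*11 = 1243)
g/t + R/562 = 1936/3594 + 1243/562 = 1936*(1/3594) + 1243*(1/562) = 968/1797 + 1243/562 = 2777687/1009914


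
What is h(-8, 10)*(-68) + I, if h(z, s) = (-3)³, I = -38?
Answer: 1798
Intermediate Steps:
h(z, s) = -27
h(-8, 10)*(-68) + I = -27*(-68) - 38 = 1836 - 38 = 1798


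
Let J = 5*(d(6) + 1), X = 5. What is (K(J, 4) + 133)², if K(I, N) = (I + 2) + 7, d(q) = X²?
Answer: 73984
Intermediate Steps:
d(q) = 25 (d(q) = 5² = 25)
J = 130 (J = 5*(25 + 1) = 5*26 = 130)
K(I, N) = 9 + I (K(I, N) = (2 + I) + 7 = 9 + I)
(K(J, 4) + 133)² = ((9 + 130) + 133)² = (139 + 133)² = 272² = 73984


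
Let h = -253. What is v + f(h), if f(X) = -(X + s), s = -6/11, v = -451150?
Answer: -4959861/11 ≈ -4.5090e+5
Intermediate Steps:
s = -6/11 (s = -6*1/11 = -6/11 ≈ -0.54545)
f(X) = 6/11 - X (f(X) = -(X - 6/11) = -(-6/11 + X) = 6/11 - X)
v + f(h) = -451150 + (6/11 - 1*(-253)) = -451150 + (6/11 + 253) = -451150 + 2789/11 = -4959861/11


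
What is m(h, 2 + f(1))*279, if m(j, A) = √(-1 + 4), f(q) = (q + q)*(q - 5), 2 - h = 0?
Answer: 279*√3 ≈ 483.24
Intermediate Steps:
h = 2 (h = 2 - 1*0 = 2 + 0 = 2)
f(q) = 2*q*(-5 + q) (f(q) = (2*q)*(-5 + q) = 2*q*(-5 + q))
m(j, A) = √3
m(h, 2 + f(1))*279 = √3*279 = 279*√3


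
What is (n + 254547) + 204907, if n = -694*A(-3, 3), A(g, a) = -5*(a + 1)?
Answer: 473334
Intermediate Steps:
A(g, a) = -5 - 5*a (A(g, a) = -5*(1 + a) = -5 - 5*a)
n = 13880 (n = -694*(-5 - 5*3) = -694*(-5 - 15) = -694*(-20) = 13880)
(n + 254547) + 204907 = (13880 + 254547) + 204907 = 268427 + 204907 = 473334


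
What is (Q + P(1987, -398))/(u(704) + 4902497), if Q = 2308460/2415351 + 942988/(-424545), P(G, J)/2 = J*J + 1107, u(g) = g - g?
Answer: 36347988606270378/558571546571740735 ≈ 0.065073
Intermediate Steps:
u(g) = 0
P(G, J) = 2214 + 2*J² (P(G, J) = 2*(J*J + 1107) = 2*(J² + 1107) = 2*(1107 + J²) = 2214 + 2*J²)
Q = -144177984232/113936132255 (Q = 2308460*(1/2415351) + 942988*(-1/424545) = 2308460/2415351 - 942988/424545 = -144177984232/113936132255 ≈ -1.2654)
(Q + P(1987, -398))/(u(704) + 4902497) = (-144177984232/113936132255 + (2214 + 2*(-398)²))/(0 + 4902497) = (-144177984232/113936132255 + (2214 + 2*158404))/4902497 = (-144177984232/113936132255 + (2214 + 316808))*(1/4902497) = (-144177984232/113936132255 + 319022)*(1/4902497) = (36347988606270378/113936132255)*(1/4902497) = 36347988606270378/558571546571740735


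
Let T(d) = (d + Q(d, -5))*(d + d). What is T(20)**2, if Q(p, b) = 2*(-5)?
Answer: 160000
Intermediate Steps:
Q(p, b) = -10
T(d) = 2*d*(-10 + d) (T(d) = (d - 10)*(d + d) = (-10 + d)*(2*d) = 2*d*(-10 + d))
T(20)**2 = (2*20*(-10 + 20))**2 = (2*20*10)**2 = 400**2 = 160000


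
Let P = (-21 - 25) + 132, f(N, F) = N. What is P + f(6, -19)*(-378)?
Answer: -2182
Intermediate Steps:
P = 86 (P = -46 + 132 = 86)
P + f(6, -19)*(-378) = 86 + 6*(-378) = 86 - 2268 = -2182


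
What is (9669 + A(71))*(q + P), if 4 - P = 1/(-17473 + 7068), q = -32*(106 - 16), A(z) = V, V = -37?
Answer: -288235471328/10405 ≈ -2.7702e+7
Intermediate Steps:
A(z) = -37
q = -2880 (q = -32*90 = -2880)
P = 41621/10405 (P = 4 - 1/(-17473 + 7068) = 4 - 1/(-10405) = 4 - 1*(-1/10405) = 4 + 1/10405 = 41621/10405 ≈ 4.0001)
(9669 + A(71))*(q + P) = (9669 - 37)*(-2880 + 41621/10405) = 9632*(-29924779/10405) = -288235471328/10405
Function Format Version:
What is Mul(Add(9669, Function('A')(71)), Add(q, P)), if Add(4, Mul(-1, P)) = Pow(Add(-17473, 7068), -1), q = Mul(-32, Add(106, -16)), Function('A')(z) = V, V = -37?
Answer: Rational(-288235471328, 10405) ≈ -2.7702e+7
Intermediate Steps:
Function('A')(z) = -37
q = -2880 (q = Mul(-32, 90) = -2880)
P = Rational(41621, 10405) (P = Add(4, Mul(-1, Pow(Add(-17473, 7068), -1))) = Add(4, Mul(-1, Pow(-10405, -1))) = Add(4, Mul(-1, Rational(-1, 10405))) = Add(4, Rational(1, 10405)) = Rational(41621, 10405) ≈ 4.0001)
Mul(Add(9669, Function('A')(71)), Add(q, P)) = Mul(Add(9669, -37), Add(-2880, Rational(41621, 10405))) = Mul(9632, Rational(-29924779, 10405)) = Rational(-288235471328, 10405)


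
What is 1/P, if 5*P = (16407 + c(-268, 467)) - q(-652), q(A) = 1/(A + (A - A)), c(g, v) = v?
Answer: 3260/11001849 ≈ 0.00029631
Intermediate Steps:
q(A) = 1/A (q(A) = 1/(A + 0) = 1/A)
P = 11001849/3260 (P = ((16407 + 467) - 1/(-652))/5 = (16874 - 1*(-1/652))/5 = (16874 + 1/652)/5 = (⅕)*(11001849/652) = 11001849/3260 ≈ 3374.8)
1/P = 1/(11001849/3260) = 3260/11001849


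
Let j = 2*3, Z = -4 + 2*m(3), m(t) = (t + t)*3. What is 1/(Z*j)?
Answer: 1/192 ≈ 0.0052083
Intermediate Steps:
m(t) = 6*t (m(t) = (2*t)*3 = 6*t)
Z = 32 (Z = -4 + 2*(6*3) = -4 + 2*18 = -4 + 36 = 32)
j = 6
1/(Z*j) = 1/(32*6) = 1/192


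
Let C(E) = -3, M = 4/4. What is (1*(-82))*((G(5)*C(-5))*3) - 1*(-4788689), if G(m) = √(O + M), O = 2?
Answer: 4788689 + 738*√3 ≈ 4.7900e+6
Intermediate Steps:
M = 1 (M = 4*(¼) = 1)
G(m) = √3 (G(m) = √(2 + 1) = √3)
(1*(-82))*((G(5)*C(-5))*3) - 1*(-4788689) = (1*(-82))*((√3*(-3))*3) - 1*(-4788689) = -82*(-3*√3)*3 + 4788689 = -(-738)*√3 + 4788689 = 738*√3 + 4788689 = 4788689 + 738*√3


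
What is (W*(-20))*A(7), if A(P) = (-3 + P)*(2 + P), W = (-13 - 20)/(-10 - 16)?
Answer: -11880/13 ≈ -913.85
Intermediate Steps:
W = 33/26 (W = -33/(-26) = -33*(-1/26) = 33/26 ≈ 1.2692)
(W*(-20))*A(7) = ((33/26)*(-20))*(-6 + 7**2 - 1*7) = -330*(-6 + 49 - 7)/13 = -330/13*36 = -11880/13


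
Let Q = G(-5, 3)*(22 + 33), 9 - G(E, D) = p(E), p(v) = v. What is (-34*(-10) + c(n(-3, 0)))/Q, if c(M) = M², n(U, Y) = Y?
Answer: 34/77 ≈ 0.44156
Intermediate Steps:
G(E, D) = 9 - E
Q = 770 (Q = (9 - 1*(-5))*(22 + 33) = (9 + 5)*55 = 14*55 = 770)
(-34*(-10) + c(n(-3, 0)))/Q = (-34*(-10) + 0²)/770 = (340 + 0)*(1/770) = 340*(1/770) = 34/77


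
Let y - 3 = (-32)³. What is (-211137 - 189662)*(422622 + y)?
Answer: -156254295743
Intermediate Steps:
y = -32765 (y = 3 + (-32)³ = 3 - 32768 = -32765)
(-211137 - 189662)*(422622 + y) = (-211137 - 189662)*(422622 - 32765) = -400799*389857 = -156254295743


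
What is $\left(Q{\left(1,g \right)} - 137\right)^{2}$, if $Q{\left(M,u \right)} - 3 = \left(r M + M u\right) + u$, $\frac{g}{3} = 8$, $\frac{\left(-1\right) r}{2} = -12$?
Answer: $3844$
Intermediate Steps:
$r = 24$ ($r = \left(-2\right) \left(-12\right) = 24$)
$g = 24$ ($g = 3 \cdot 8 = 24$)
$Q{\left(M,u \right)} = 3 + u + 24 M + M u$ ($Q{\left(M,u \right)} = 3 + \left(\left(24 M + M u\right) + u\right) = 3 + \left(u + 24 M + M u\right) = 3 + u + 24 M + M u$)
$\left(Q{\left(1,g \right)} - 137\right)^{2} = \left(\left(3 + 24 + 24 \cdot 1 + 1 \cdot 24\right) - 137\right)^{2} = \left(\left(3 + 24 + 24 + 24\right) - 137\right)^{2} = \left(75 - 137\right)^{2} = \left(-62\right)^{2} = 3844$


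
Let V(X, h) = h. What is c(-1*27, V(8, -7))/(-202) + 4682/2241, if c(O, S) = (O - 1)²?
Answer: -405590/226341 ≈ -1.7919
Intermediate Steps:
c(O, S) = (-1 + O)²
c(-1*27, V(8, -7))/(-202) + 4682/2241 = (-1 - 1*27)²/(-202) + 4682/2241 = (-1 - 27)²*(-1/202) + 4682*(1/2241) = (-28)²*(-1/202) + 4682/2241 = 784*(-1/202) + 4682/2241 = -392/101 + 4682/2241 = -405590/226341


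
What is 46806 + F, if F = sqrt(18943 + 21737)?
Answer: 46806 + 6*sqrt(1130) ≈ 47008.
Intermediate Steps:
F = 6*sqrt(1130) (F = sqrt(40680) = 6*sqrt(1130) ≈ 201.69)
46806 + F = 46806 + 6*sqrt(1130)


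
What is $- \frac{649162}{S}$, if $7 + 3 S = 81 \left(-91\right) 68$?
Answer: $\frac{1947486}{501235} \approx 3.8854$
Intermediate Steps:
$S = - \frac{501235}{3}$ ($S = - \frac{7}{3} + \frac{81 \left(-91\right) 68}{3} = - \frac{7}{3} + \frac{\left(-7371\right) 68}{3} = - \frac{7}{3} + \frac{1}{3} \left(-501228\right) = - \frac{7}{3} - 167076 = - \frac{501235}{3} \approx -1.6708 \cdot 10^{5}$)
$- \frac{649162}{S} = - \frac{649162}{- \frac{501235}{3}} = \left(-649162\right) \left(- \frac{3}{501235}\right) = \frac{1947486}{501235}$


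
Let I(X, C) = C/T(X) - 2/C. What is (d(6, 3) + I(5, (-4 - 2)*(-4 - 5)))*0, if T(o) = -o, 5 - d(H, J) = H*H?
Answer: 0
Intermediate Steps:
d(H, J) = 5 - H² (d(H, J) = 5 - H*H = 5 - H²)
I(X, C) = -2/C - C/X (I(X, C) = C/((-X)) - 2/C = C*(-1/X) - 2/C = -C/X - 2/C = -2/C - C/X)
(d(6, 3) + I(5, (-4 - 2)*(-4 - 5)))*0 = ((5 - 1*6²) + (-2*1/((-4 - 5)*(-4 - 2)) - 1*(-4 - 2)*(-4 - 5)/5))*0 = ((5 - 1*36) + (-2/((-6*(-9))) - 1*(-6*(-9))*⅕))*0 = ((5 - 36) + (-2/54 - 1*54*⅕))*0 = (-31 + (-2*1/54 - 54/5))*0 = (-31 + (-1/27 - 54/5))*0 = (-31 - 1463/135)*0 = -5648/135*0 = 0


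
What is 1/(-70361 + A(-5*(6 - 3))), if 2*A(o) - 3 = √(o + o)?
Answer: -281438/19801836991 - 2*I*√30/19801836991 ≈ -1.4213e-5 - 5.532e-10*I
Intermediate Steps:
A(o) = 3/2 + √2*√o/2 (A(o) = 3/2 + √(o + o)/2 = 3/2 + √(2*o)/2 = 3/2 + (√2*√o)/2 = 3/2 + √2*√o/2)
1/(-70361 + A(-5*(6 - 3))) = 1/(-70361 + (3/2 + √2*√(-5*(6 - 3))/2)) = 1/(-70361 + (3/2 + √2*√(-5*3)/2)) = 1/(-70361 + (3/2 + √2*√(-15)/2)) = 1/(-70361 + (3/2 + √2*(I*√15)/2)) = 1/(-70361 + (3/2 + I*√30/2)) = 1/(-140719/2 + I*√30/2)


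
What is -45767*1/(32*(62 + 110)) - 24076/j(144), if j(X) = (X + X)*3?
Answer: -5376781/148608 ≈ -36.181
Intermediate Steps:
j(X) = 6*X (j(X) = (2*X)*3 = 6*X)
-45767*1/(32*(62 + 110)) - 24076/j(144) = -45767*1/(32*(62 + 110)) - 24076/(6*144) = -45767/(32*172) - 24076/864 = -45767/5504 - 24076*1/864 = -45767*1/5504 - 6019/216 = -45767/5504 - 6019/216 = -5376781/148608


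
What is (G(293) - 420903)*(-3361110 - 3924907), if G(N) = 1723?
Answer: 3054152606060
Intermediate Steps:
(G(293) - 420903)*(-3361110 - 3924907) = (1723 - 420903)*(-3361110 - 3924907) = -419180*(-7286017) = 3054152606060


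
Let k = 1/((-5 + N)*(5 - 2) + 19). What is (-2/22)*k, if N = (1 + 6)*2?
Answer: -1/506 ≈ -0.0019763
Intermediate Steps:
N = 14 (N = 7*2 = 14)
k = 1/46 (k = 1/((-5 + 14)*(5 - 2) + 19) = 1/(9*3 + 19) = 1/(27 + 19) = 1/46 ≈ 0.021739)
(-2/22)*k = (-2/22)*(1/46) = ((1/22)*(-2))*(1/46) = -1/11*1/46 = -1/506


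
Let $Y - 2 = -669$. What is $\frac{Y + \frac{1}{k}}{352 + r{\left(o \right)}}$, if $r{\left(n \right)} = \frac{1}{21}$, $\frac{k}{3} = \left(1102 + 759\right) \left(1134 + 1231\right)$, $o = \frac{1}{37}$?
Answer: $- \frac{61648518848}{32538552145} \approx -1.8946$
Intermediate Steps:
$o = \frac{1}{37} \approx 0.027027$
$k = 13203795$ ($k = 3 \left(1102 + 759\right) \left(1134 + 1231\right) = 3 \cdot 1861 \cdot 2365 = 3 \cdot 4401265 = 13203795$)
$Y = -667$ ($Y = 2 - 669 = -667$)
$r{\left(n \right)} = \frac{1}{21}$
$\frac{Y + \frac{1}{k}}{352 + r{\left(o \right)}} = \frac{-667 + \frac{1}{13203795}}{352 + \frac{1}{21}} = \frac{-667 + \frac{1}{13203795}}{\frac{7393}{21}} = \left(- \frac{8806931264}{13203795}\right) \frac{21}{7393} = - \frac{61648518848}{32538552145}$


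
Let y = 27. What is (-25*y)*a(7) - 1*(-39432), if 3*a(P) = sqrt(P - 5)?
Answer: 39432 - 225*sqrt(2) ≈ 39114.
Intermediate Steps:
a(P) = sqrt(-5 + P)/3 (a(P) = sqrt(P - 5)/3 = sqrt(-5 + P)/3)
(-25*y)*a(7) - 1*(-39432) = (-25*27)*(sqrt(-5 + 7)/3) - 1*(-39432) = -225*sqrt(2) + 39432 = 39432 - 225*sqrt(2)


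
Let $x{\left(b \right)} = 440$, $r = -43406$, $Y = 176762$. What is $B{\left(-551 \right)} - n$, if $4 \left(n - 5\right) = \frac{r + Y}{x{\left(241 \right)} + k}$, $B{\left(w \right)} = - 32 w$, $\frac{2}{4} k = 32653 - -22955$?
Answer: $\frac{1968126973}{111656} \approx 17627.0$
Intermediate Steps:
$k = 111216$ ($k = 2 \left(32653 - -22955\right) = 2 \left(32653 + 22955\right) = 2 \cdot 55608 = 111216$)
$n = \frac{591619}{111656}$ ($n = 5 + \frac{\left(-43406 + 176762\right) \frac{1}{440 + 111216}}{4} = 5 + \frac{133356 \cdot \frac{1}{111656}}{4} = 5 + \frac{1}{4} \cdot \frac{33339}{27914} = 5 + \frac{33339}{111656} = \frac{591619}{111656} \approx 5.2986$)
$B{\left(-551 \right)} - n = \left(-32\right) \left(-551\right) - \frac{591619}{111656} = 17632 - \frac{591619}{111656} = \frac{1968126973}{111656}$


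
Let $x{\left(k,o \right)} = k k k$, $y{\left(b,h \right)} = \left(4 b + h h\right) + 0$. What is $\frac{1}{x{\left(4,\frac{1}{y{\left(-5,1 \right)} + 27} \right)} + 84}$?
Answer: $\frac{1}{148} \approx 0.0067568$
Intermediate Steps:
$y{\left(b,h \right)} = h^{2} + 4 b$ ($y{\left(b,h \right)} = \left(4 b + h^{2}\right) + 0 = \left(h^{2} + 4 b\right) + 0 = h^{2} + 4 b$)
$x{\left(k,o \right)} = k^{3}$ ($x{\left(k,o \right)} = k^{2} k = k^{3}$)
$\frac{1}{x{\left(4,\frac{1}{y{\left(-5,1 \right)} + 27} \right)} + 84} = \frac{1}{4^{3} + 84} = \frac{1}{64 + 84} = \frac{1}{148}$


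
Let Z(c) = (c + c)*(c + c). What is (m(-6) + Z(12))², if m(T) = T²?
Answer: 374544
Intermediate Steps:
Z(c) = 4*c² (Z(c) = (2*c)*(2*c) = 4*c²)
(m(-6) + Z(12))² = ((-6)² + 4*12²)² = (36 + 4*144)² = (36 + 576)² = 612² = 374544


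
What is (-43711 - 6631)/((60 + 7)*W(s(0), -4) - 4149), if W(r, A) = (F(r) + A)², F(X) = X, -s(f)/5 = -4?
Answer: -50342/13003 ≈ -3.8716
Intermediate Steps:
s(f) = 20 (s(f) = -5*(-4) = 20)
W(r, A) = (A + r)² (W(r, A) = (r + A)² = (A + r)²)
(-43711 - 6631)/((60 + 7)*W(s(0), -4) - 4149) = (-43711 - 6631)/((60 + 7)*(-4 + 20)² - 4149) = -50342/(67*16² - 4149) = -50342/(67*256 - 4149) = -50342/(17152 - 4149) = -50342/13003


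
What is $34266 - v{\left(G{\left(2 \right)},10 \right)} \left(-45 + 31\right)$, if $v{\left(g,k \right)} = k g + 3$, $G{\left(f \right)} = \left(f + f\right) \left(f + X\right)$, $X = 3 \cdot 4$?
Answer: $42148$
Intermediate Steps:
$X = 12$
$G{\left(f \right)} = 2 f \left(12 + f\right)$ ($G{\left(f \right)} = \left(f + f\right) \left(f + 12\right) = 2 f \left(12 + f\right)$)
$v{\left(g,k \right)} = 3 + g k$ ($v{\left(g,k \right)} = g k + 3 = 3 + g k$)
$34266 - v{\left(G{\left(2 \right)},10 \right)} \left(-45 + 31\right) = 34266 - \left(3 + 2 \cdot 2 \left(12 + 2\right) 10\right) \left(-45 + 31\right) = 34266 - \left(3 + 2 \cdot 2 \cdot 14 \cdot 10\right) \left(-14\right) = 34266 - \left(3 + 56 \cdot 10\right) \left(-14\right) = 34266 - \left(3 + 560\right) \left(-14\right) = 34266 - 563 \left(-14\right) = 34266 - -7882 = 34266 + 7882 = 42148$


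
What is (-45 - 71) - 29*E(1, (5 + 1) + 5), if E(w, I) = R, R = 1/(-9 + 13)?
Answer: -493/4 ≈ -123.25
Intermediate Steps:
R = ¼ (R = 1/4 = ¼ ≈ 0.25000)
E(w, I) = ¼
(-45 - 71) - 29*E(1, (5 + 1) + 5) = (-45 - 71) - 29*¼ = -116 - 29/4 = -493/4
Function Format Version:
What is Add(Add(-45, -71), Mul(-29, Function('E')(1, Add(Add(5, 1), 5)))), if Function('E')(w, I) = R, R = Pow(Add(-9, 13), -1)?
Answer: Rational(-493, 4) ≈ -123.25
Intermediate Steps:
R = Rational(1, 4) (R = Pow(4, -1) = Rational(1, 4) ≈ 0.25000)
Function('E')(w, I) = Rational(1, 4)
Add(Add(-45, -71), Mul(-29, Function('E')(1, Add(Add(5, 1), 5)))) = Add(Add(-45, -71), Mul(-29, Rational(1, 4))) = Add(-116, Rational(-29, 4)) = Rational(-493, 4)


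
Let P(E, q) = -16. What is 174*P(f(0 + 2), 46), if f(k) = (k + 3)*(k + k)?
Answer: -2784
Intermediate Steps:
f(k) = 2*k*(3 + k) (f(k) = (3 + k)*(2*k) = 2*k*(3 + k))
174*P(f(0 + 2), 46) = 174*(-16) = -2784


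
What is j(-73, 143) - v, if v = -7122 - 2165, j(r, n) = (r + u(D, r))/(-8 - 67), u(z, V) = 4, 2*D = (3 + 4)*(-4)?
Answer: 232198/25 ≈ 9287.9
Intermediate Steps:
D = -14 (D = ((3 + 4)*(-4))/2 = (7*(-4))/2 = (1/2)*(-28) = -14)
j(r, n) = -4/75 - r/75 (j(r, n) = (r + 4)/(-8 - 67) = (4 + r)/(-75) = (4 + r)*(-1/75) = -4/75 - r/75)
v = -9287
j(-73, 143) - v = (-4/75 - 1/75*(-73)) - 1*(-9287) = (-4/75 + 73/75) + 9287 = 23/25 + 9287 = 232198/25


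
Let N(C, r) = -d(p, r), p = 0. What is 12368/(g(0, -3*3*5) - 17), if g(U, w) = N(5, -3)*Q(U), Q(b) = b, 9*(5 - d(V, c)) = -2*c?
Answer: -12368/17 ≈ -727.53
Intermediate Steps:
d(V, c) = 5 + 2*c/9 (d(V, c) = 5 - (-2)*c/9 = 5 + 2*c/9)
N(C, r) = -5 - 2*r/9 (N(C, r) = -(5 + 2*r/9) = -5 - 2*r/9)
g(U, w) = -13*U/3 (g(U, w) = (-5 - 2/9*(-3))*U = (-5 + ⅔)*U = -13*U/3)
12368/(g(0, -3*3*5) - 17) = 12368/(-13/3*0 - 17) = 12368/(0 - 17) = 12368/(-17) = -1/17*12368 = -12368/17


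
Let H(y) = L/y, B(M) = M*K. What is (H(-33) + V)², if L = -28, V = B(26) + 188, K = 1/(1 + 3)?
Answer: 166229449/4356 ≈ 38161.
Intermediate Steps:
K = ¼ (K = 1/4 = ¼ ≈ 0.25000)
B(M) = M/4 (B(M) = M*(¼) = M/4)
V = 389/2 (V = (¼)*26 + 188 = 13/2 + 188 = 389/2 ≈ 194.50)
H(y) = -28/y
(H(-33) + V)² = (-28/(-33) + 389/2)² = (-28*(-1/33) + 389/2)² = (28/33 + 389/2)² = (12893/66)² = 166229449/4356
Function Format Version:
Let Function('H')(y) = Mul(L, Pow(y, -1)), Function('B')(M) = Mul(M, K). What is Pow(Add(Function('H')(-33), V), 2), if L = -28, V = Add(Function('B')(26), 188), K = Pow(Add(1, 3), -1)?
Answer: Rational(166229449, 4356) ≈ 38161.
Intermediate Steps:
K = Rational(1, 4) (K = Pow(4, -1) = Rational(1, 4) ≈ 0.25000)
Function('B')(M) = Mul(Rational(1, 4), M) (Function('B')(M) = Mul(M, Rational(1, 4)) = Mul(Rational(1, 4), M))
V = Rational(389, 2) (V = Add(Mul(Rational(1, 4), 26), 188) = Add(Rational(13, 2), 188) = Rational(389, 2) ≈ 194.50)
Function('H')(y) = Mul(-28, Pow(y, -1))
Pow(Add(Function('H')(-33), V), 2) = Pow(Add(Mul(-28, Pow(-33, -1)), Rational(389, 2)), 2) = Pow(Add(Mul(-28, Rational(-1, 33)), Rational(389, 2)), 2) = Pow(Add(Rational(28, 33), Rational(389, 2)), 2) = Pow(Rational(12893, 66), 2) = Rational(166229449, 4356)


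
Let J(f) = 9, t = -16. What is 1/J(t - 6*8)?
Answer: 1/9 ≈ 0.11111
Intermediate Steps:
1/J(t - 6*8) = 1/9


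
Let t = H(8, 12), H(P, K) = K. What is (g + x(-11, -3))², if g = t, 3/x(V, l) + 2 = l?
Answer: 3249/25 ≈ 129.96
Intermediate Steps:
x(V, l) = 3/(-2 + l)
t = 12
g = 12
(g + x(-11, -3))² = (12 + 3/(-2 - 3))² = (12 + 3/(-5))² = (12 + 3*(-⅕))² = (12 - ⅗)² = (57/5)² = 3249/25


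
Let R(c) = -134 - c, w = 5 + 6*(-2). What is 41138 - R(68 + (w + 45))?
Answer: 41378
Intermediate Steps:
w = -7 (w = 5 - 12 = -7)
41138 - R(68 + (w + 45)) = 41138 - (-134 - (68 + (-7 + 45))) = 41138 - (-134 - (68 + 38)) = 41138 - (-134 - 1*106) = 41138 - (-134 - 106) = 41138 - 1*(-240) = 41138 + 240 = 41378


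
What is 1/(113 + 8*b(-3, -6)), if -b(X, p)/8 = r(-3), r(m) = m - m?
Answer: 1/113 ≈ 0.0088496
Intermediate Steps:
r(m) = 0
b(X, p) = 0 (b(X, p) = -8*0 = 0)
1/(113 + 8*b(-3, -6)) = 1/(113 + 8*0) = 1/(113 + 0) = 1/113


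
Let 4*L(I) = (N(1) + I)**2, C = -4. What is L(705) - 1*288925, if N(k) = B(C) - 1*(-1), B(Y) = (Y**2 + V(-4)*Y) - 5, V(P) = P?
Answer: -618411/4 ≈ -1.5460e+5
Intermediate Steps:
B(Y) = -5 + Y**2 - 4*Y (B(Y) = (Y**2 - 4*Y) - 5 = -5 + Y**2 - 4*Y)
N(k) = 28 (N(k) = (-5 + (-4)**2 - 4*(-4)) - 1*(-1) = (-5 + 16 + 16) + 1 = 27 + 1 = 28)
L(I) = (28 + I)**2/4
L(705) - 1*288925 = (28 + 705)**2/4 - 1*288925 = (1/4)*733**2 - 288925 = (1/4)*537289 - 288925 = 537289/4 - 288925 = -618411/4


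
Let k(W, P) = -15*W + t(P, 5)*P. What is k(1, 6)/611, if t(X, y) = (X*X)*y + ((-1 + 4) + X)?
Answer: 1119/611 ≈ 1.8314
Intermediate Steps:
t(X, y) = 3 + X + y*X² (t(X, y) = X²*y + (3 + X) = y*X² + (3 + X) = 3 + X + y*X²)
k(W, P) = -15*W + P*(3 + P + 5*P²) (k(W, P) = -15*W + (3 + P + 5*P²)*P = -15*W + P*(3 + P + 5*P²))
k(1, 6)/611 = (-15*1 + 6*(3 + 6 + 5*6²))/611 = (-15 + 6*(3 + 6 + 5*36))*(1/611) = (-15 + 6*(3 + 6 + 180))*(1/611) = (-15 + 6*189)*(1/611) = (-15 + 1134)*(1/611) = 1119*(1/611) = 1119/611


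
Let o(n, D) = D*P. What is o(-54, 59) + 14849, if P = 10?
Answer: 15439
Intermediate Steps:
o(n, D) = 10*D (o(n, D) = D*10 = 10*D)
o(-54, 59) + 14849 = 10*59 + 14849 = 590 + 14849 = 15439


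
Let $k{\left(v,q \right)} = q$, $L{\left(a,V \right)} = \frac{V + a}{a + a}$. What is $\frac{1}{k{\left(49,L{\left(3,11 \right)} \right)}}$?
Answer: $\frac{3}{7} \approx 0.42857$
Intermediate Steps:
$L{\left(a,V \right)} = \frac{V + a}{2 a}$
$\frac{1}{k{\left(49,L{\left(3,11 \right)} \right)}} = \frac{1}{\frac{1}{2} \cdot \frac{1}{3} \left(11 + 3\right)} = \frac{1}{\frac{1}{2} \cdot \frac{1}{3} \cdot 14} = \frac{1}{\frac{7}{3}} = \frac{3}{7}$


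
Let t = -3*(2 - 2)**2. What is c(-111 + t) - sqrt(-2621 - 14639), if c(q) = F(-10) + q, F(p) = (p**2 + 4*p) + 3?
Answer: -48 - 2*I*sqrt(4315) ≈ -48.0 - 131.38*I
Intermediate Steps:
F(p) = 3 + p**2 + 4*p
t = 0 (t = -3*0**2 = -3*0 = 0)
c(q) = 63 + q (c(q) = (3 + (-10)**2 + 4*(-10)) + q = (3 + 100 - 40) + q = 63 + q)
c(-111 + t) - sqrt(-2621 - 14639) = (63 + (-111 + 0)) - sqrt(-2621 - 14639) = (63 - 111) - sqrt(-17260) = -48 - 2*I*sqrt(4315)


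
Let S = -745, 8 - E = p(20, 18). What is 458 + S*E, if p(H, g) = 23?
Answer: 11633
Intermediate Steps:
E = -15 (E = 8 - 1*23 = 8 - 23 = -15)
458 + S*E = 458 - 745*(-15) = 458 + 11175 = 11633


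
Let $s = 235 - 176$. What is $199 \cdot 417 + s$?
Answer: $83042$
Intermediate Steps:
$s = 59$ ($s = 235 - 176 = 59$)
$199 \cdot 417 + s = 199 \cdot 417 + 59 = 82983 + 59 = 83042$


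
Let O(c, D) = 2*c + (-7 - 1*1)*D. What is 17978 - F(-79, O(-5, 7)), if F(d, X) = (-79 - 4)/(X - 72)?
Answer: 2480881/138 ≈ 17977.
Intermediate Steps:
O(c, D) = -8*D + 2*c (O(c, D) = 2*c + (-7 - 1)*D = 2*c - 8*D = -8*D + 2*c)
F(d, X) = -83/(-72 + X)
17978 - F(-79, O(-5, 7)) = 17978 - (-83)/(-72 + (-8*7 + 2*(-5))) = 17978 - (-83)/(-72 + (-56 - 10)) = 17978 - (-83)/(-72 - 66) = 17978 - (-83)/(-138) = 17978 - (-83)*(-1)/138 = 17978 - 1*83/138 = 17978 - 83/138 = 2480881/138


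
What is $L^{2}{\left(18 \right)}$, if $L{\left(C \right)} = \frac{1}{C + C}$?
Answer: $\frac{1}{1296} \approx 0.0007716$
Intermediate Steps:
$L{\left(C \right)} = \frac{1}{2 C}$
$L^{2}{\left(18 \right)} = \left(\frac{1}{2 \cdot 18}\right)^{2} = \left(\frac{1}{2} \cdot \frac{1}{18}\right)^{2} = \left(\frac{1}{36}\right)^{2} = \frac{1}{1296}$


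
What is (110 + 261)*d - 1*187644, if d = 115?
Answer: -144979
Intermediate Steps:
(110 + 261)*d - 1*187644 = (110 + 261)*115 - 1*187644 = 371*115 - 187644 = 42665 - 187644 = -144979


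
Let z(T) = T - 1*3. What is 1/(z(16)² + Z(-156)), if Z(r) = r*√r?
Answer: 1/22633 + 24*I*√39/294229 ≈ 4.4183e-5 + 0.0005094*I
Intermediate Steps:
z(T) = -3 + T (z(T) = T - 3 = -3 + T)
Z(r) = r^(3/2)
1/(z(16)² + Z(-156)) = 1/((-3 + 16)² + (-156)^(3/2)) = 1/(13² - 312*I*√39) = 1/(169 - 312*I*√39)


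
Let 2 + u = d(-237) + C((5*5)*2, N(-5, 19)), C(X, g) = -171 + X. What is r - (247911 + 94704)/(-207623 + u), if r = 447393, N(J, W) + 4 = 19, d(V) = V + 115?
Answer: 92999030739/207868 ≈ 4.4739e+5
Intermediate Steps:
d(V) = 115 + V
N(J, W) = 15 (N(J, W) = -4 + 19 = 15)
u = -245 (u = -2 + ((115 - 237) + (-171 + (5*5)*2)) = -2 + (-122 + (-171 + 25*2)) = -2 + (-122 + (-171 + 50)) = -2 + (-122 - 121) = -2 - 243 = -245)
r - (247911 + 94704)/(-207623 + u) = 447393 - (247911 + 94704)/(-207623 - 245) = 447393 - 342615/(-207868) = 447393 - 342615*(-1)/207868 = 447393 - 1*(-342615/207868) = 447393 + 342615/207868 = 92999030739/207868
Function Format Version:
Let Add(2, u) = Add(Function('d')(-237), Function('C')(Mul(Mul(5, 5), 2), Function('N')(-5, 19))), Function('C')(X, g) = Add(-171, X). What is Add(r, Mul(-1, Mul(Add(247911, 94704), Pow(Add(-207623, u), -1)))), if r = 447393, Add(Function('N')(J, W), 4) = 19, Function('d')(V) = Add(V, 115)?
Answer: Rational(92999030739, 207868) ≈ 4.4739e+5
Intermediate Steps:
Function('d')(V) = Add(115, V)
Function('N')(J, W) = 15 (Function('N')(J, W) = Add(-4, 19) = 15)
u = -245 (u = Add(-2, Add(Add(115, -237), Add(-171, Mul(Mul(5, 5), 2)))) = Add(-2, Add(-122, Add(-171, Mul(25, 2)))) = Add(-2, Add(-122, Add(-171, 50))) = Add(-2, Add(-122, -121)) = Add(-2, -243) = -245)
Add(r, Mul(-1, Mul(Add(247911, 94704), Pow(Add(-207623, u), -1)))) = Add(447393, Mul(-1, Mul(Add(247911, 94704), Pow(Add(-207623, -245), -1)))) = Add(447393, Mul(-1, Mul(342615, Pow(-207868, -1)))) = Add(447393, Mul(-1, Mul(342615, Rational(-1, 207868)))) = Add(447393, Mul(-1, Rational(-342615, 207868))) = Add(447393, Rational(342615, 207868)) = Rational(92999030739, 207868)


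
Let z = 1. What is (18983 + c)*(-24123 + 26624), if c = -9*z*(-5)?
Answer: 47589028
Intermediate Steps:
c = 45 (c = -9*1*(-5) = -9*(-5) = 45)
(18983 + c)*(-24123 + 26624) = (18983 + 45)*(-24123 + 26624) = 19028*2501 = 47589028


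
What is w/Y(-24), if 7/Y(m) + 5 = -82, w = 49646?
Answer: -4319202/7 ≈ -6.1703e+5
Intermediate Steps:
Y(m) = -7/87 (Y(m) = 7/(-5 - 82) = 7/(-87) = 7*(-1/87) = -7/87)
w/Y(-24) = 49646/(-7/87) = 49646*(-87/7) = -4319202/7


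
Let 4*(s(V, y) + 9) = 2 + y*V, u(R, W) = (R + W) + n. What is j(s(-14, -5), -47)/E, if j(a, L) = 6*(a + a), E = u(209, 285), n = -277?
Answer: 108/217 ≈ 0.49770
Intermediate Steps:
u(R, W) = -277 + R + W (u(R, W) = (R + W) - 277 = -277 + R + W)
s(V, y) = -17/2 + V*y/4 (s(V, y) = -9 + (2 + y*V)/4 = -9 + (2 + V*y)/4 = -9 + (½ + V*y/4) = -17/2 + V*y/4)
E = 217 (E = -277 + 209 + 285 = 217)
j(a, L) = 12*a (j(a, L) = 6*(2*a) = 12*a)
j(s(-14, -5), -47)/E = (12*(-17/2 + (¼)*(-14)*(-5)))/217 = (12*(-17/2 + 35/2))*(1/217) = (12*9)*(1/217) = 108*(1/217) = 108/217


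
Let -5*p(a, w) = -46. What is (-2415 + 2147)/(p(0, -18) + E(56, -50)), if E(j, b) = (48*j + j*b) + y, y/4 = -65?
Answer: 670/907 ≈ 0.73870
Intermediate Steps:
y = -260 (y = 4*(-65) = -260)
p(a, w) = 46/5 (p(a, w) = -1/5*(-46) = 46/5)
E(j, b) = -260 + 48*j + b*j (E(j, b) = (48*j + j*b) - 260 = (48*j + b*j) - 260 = -260 + 48*j + b*j)
(-2415 + 2147)/(p(0, -18) + E(56, -50)) = (-2415 + 2147)/(46/5 + (-260 + 48*56 - 50*56)) = -268/(46/5 + (-260 + 2688 - 2800)) = -268/(46/5 - 372) = -268/(-1814/5) = -268*(-5/1814) = 670/907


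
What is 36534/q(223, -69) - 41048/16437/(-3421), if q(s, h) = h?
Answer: -684779893802/1293312471 ≈ -529.48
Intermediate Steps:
36534/q(223, -69) - 41048/16437/(-3421) = 36534/(-69) - 41048/16437/(-3421) = 36534*(-1/69) - 41048*1/16437*(-1/3421) = -12178/23 - 41048/16437*(-1/3421) = -12178/23 + 41048/56230977 = -684779893802/1293312471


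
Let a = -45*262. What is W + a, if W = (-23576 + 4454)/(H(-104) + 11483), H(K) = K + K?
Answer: -132951372/11275 ≈ -11792.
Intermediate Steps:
H(K) = 2*K
W = -19122/11275 (W = (-23576 + 4454)/(2*(-104) + 11483) = -19122/(-208 + 11483) = -19122/11275 ≈ -1.6960)
a = -11790
W + a = -19122/11275 - 11790 = -132951372/11275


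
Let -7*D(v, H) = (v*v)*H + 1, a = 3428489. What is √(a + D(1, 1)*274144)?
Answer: √164157945/7 ≈ 1830.3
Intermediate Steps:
D(v, H) = -⅐ - H*v²/7 (D(v, H) = -((v*v)*H + 1)/7 = -(v²*H + 1)/7 = -(H*v² + 1)/7 = -(1 + H*v²)/7 = -⅐ - H*v²/7)
√(a + D(1, 1)*274144) = √(3428489 + (-⅐ - ⅐*1*1²)*274144) = √(3428489 + (-⅐ - ⅐*1*1)*274144) = √(3428489 + (-⅐ - ⅐)*274144) = √(3428489 - 2/7*274144) = √(3428489 - 548288/7) = √(23451135/7) = √164157945/7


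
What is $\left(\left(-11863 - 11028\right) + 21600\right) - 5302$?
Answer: $-6593$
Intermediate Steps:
$\left(\left(-11863 - 11028\right) + 21600\right) - 5302 = \left(-22891 + 21600\right) - 5302 = -1291 - 5302 = -6593$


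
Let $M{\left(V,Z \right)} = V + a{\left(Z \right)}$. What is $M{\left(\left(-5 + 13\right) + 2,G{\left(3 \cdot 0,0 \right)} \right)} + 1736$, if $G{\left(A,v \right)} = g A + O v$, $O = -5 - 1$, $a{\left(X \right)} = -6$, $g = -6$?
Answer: $1740$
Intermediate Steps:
$O = -6$
$G{\left(A,v \right)} = - 6 A - 6 v$
$M{\left(V,Z \right)} = -6 + V$ ($M{\left(V,Z \right)} = V - 6 = -6 + V$)
$M{\left(\left(-5 + 13\right) + 2,G{\left(3 \cdot 0,0 \right)} \right)} + 1736 = \left(-6 + \left(\left(-5 + 13\right) + 2\right)\right) + 1736 = \left(-6 + \left(8 + 2\right)\right) + 1736 = \left(-6 + 10\right) + 1736 = 4 + 1736 = 1740$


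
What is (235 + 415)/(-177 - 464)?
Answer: -650/641 ≈ -1.0140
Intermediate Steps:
(235 + 415)/(-177 - 464) = 650/(-641) = 650*(-1/641) = -650/641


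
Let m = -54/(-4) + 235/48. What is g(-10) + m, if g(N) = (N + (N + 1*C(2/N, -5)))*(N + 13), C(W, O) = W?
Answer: -10129/240 ≈ -42.204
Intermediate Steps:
m = 883/48 (m = -54*(-¼) + 235*(1/48) = 27/2 + 235/48 = 883/48 ≈ 18.396)
g(N) = (13 + N)*(2*N + 2/N) (g(N) = (N + (N + 1*(2/N)))*(N + 13) = (N + (N + 2/N))*(13 + N) = (2*N + 2/N)*(13 + N) = (13 + N)*(2*N + 2/N))
g(-10) + m = (2 + 2*(-10)² + 26*(-10) + 26/(-10)) + 883/48 = (2 + 2*100 - 260 + 26*(-⅒)) + 883/48 = (2 + 200 - 260 - 13/5) + 883/48 = -303/5 + 883/48 = -10129/240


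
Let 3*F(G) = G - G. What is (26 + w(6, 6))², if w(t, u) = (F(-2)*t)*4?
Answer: 676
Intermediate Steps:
F(G) = 0 (F(G) = (G - G)/3 = (⅓)*0 = 0)
w(t, u) = 0 (w(t, u) = (0*t)*4 = 0*4 = 0)
(26 + w(6, 6))² = (26 + 0)² = 26² = 676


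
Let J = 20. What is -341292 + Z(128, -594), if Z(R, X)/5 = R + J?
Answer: -340552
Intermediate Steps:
Z(R, X) = 100 + 5*R (Z(R, X) = 5*(R + 20) = 5*(20 + R) = 100 + 5*R)
-341292 + Z(128, -594) = -341292 + (100 + 5*128) = -341292 + (100 + 640) = -341292 + 740 = -340552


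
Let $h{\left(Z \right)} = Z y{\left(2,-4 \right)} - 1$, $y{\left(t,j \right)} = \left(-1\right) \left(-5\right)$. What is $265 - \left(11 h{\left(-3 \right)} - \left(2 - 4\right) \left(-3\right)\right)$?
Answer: $447$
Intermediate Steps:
$y{\left(t,j \right)} = 5$
$h{\left(Z \right)} = -1 + 5 Z$ ($h{\left(Z \right)} = Z 5 - 1 = 5 Z - 1 = -1 + 5 Z$)
$265 - \left(11 h{\left(-3 \right)} - \left(2 - 4\right) \left(-3\right)\right) = 265 - \left(11 \left(-1 + 5 \left(-3\right)\right) - \left(2 - 4\right) \left(-3\right)\right) = 265 - \left(-6 + 11 \left(-1 - 15\right)\right) = 265 + \left(\left(-11\right) \left(-16\right) + 6\right) = 265 + \left(176 + 6\right) = 265 + 182 = 447$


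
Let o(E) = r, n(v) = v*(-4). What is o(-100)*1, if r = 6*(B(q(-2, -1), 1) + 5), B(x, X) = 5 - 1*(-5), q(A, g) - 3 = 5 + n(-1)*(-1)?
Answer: 90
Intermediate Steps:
n(v) = -4*v
q(A, g) = 4 (q(A, g) = 3 + (5 - 4*(-1)*(-1)) = 3 + (5 + 4*(-1)) = 3 + (5 - 4) = 3 + 1 = 4)
B(x, X) = 10 (B(x, X) = 5 + 5 = 10)
r = 90 (r = 6*(10 + 5) = 6*15 = 90)
o(E) = 90
o(-100)*1 = 90*1 = 90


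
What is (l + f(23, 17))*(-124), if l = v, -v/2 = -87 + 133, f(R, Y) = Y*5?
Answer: 868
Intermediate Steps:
f(R, Y) = 5*Y
v = -92 (v = -2*(-87 + 133) = -2*46 = -92)
l = -92
(l + f(23, 17))*(-124) = (-92 + 5*17)*(-124) = (-92 + 85)*(-124) = -7*(-124) = 868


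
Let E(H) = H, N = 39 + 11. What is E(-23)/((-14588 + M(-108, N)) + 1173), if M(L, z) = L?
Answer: 23/13523 ≈ 0.0017008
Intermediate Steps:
N = 50
E(-23)/((-14588 + M(-108, N)) + 1173) = -23/((-14588 - 108) + 1173) = -23/(-14696 + 1173) = -23/(-13523) = -23*(-1/13523) = 23/13523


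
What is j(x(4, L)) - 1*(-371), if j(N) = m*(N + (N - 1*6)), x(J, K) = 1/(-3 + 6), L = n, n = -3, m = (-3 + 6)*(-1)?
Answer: 387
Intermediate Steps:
m = -3 (m = 3*(-1) = -3)
L = -3
x(J, K) = 1/3
j(N) = 18 - 6*N (j(N) = -3*(N + (N - 1*6)) = -3*(N + (N - 6)) = -3*(N + (-6 + N)) = -3*(-6 + 2*N) = 18 - 6*N)
j(x(4, L)) - 1*(-371) = (18 - 6*1/3) - 1*(-371) = (18 - 2) + 371 = 16 + 371 = 387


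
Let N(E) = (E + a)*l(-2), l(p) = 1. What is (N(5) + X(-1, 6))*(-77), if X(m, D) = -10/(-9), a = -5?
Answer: -770/9 ≈ -85.556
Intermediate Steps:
X(m, D) = 10/9 (X(m, D) = -10*(-⅑) = 10/9)
N(E) = -5 + E (N(E) = (E - 5)*1 = (-5 + E)*1 = -5 + E)
(N(5) + X(-1, 6))*(-77) = ((-5 + 5) + 10/9)*(-77) = (0 + 10/9)*(-77) = (10/9)*(-77) = -770/9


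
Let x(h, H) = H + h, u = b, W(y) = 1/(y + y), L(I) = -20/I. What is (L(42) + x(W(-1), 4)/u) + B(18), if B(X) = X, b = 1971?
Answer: 483601/27594 ≈ 17.526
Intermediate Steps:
W(y) = 1/(2*y)
u = 1971
(L(42) + x(W(-1), 4)/u) + B(18) = (-20/42 + (4 + (1/2)/(-1))/1971) + 18 = (-20*1/42 + (4 + (1/2)*(-1))*(1/1971)) + 18 = (-10/21 + (4 - 1/2)*(1/1971)) + 18 = (-10/21 + (7/2)*(1/1971)) + 18 = (-10/21 + 7/3942) + 18 = -13091/27594 + 18 = 483601/27594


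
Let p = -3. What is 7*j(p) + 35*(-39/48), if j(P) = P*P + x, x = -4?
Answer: 105/16 ≈ 6.5625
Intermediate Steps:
j(P) = -4 + P² (j(P) = P*P - 4 = P² - 4 = -4 + P²)
7*j(p) + 35*(-39/48) = 7*(-4 + (-3)²) + 35*(-39/48) = 7*(-4 + 9) + 35*(-39*1/48) = 7*5 + 35*(-13/16) = 35 - 455/16 = 105/16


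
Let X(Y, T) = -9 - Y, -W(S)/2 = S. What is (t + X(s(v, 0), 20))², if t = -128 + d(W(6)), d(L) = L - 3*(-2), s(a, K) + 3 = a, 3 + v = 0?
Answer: 18769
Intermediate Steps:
v = -3 (v = -3 + 0 = -3)
W(S) = -2*S
s(a, K) = -3 + a
d(L) = 6 + L (d(L) = L + 6 = 6 + L)
t = -134 (t = -128 + (6 - 2*6) = -128 + (6 - 12) = -128 - 6 = -134)
(t + X(s(v, 0), 20))² = (-134 + (-9 - (-3 - 3)))² = (-134 + (-9 - 1*(-6)))² = (-134 + (-9 + 6))² = (-134 - 3)² = (-137)² = 18769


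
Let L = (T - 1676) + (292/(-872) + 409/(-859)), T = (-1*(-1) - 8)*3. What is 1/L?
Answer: -187262/317935483 ≈ -0.00058899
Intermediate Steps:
T = -21 (T = (1 - 8)*3 = -7*3 = -21)
L = -317935483/187262 (L = (-21 - 1676) + (292/(-872) + 409/(-859)) = -1697 + (292*(-1/872) + 409*(-1/859)) = -1697 + (-73/218 - 409/859) = -1697 - 151869/187262 = -317935483/187262 ≈ -1697.8)
1/L = 1/(-317935483/187262) = -187262/317935483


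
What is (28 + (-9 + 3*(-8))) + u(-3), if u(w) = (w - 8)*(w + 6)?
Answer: -38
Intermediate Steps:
u(w) = (-8 + w)*(6 + w)
(28 + (-9 + 3*(-8))) + u(-3) = (28 + (-9 + 3*(-8))) + (-48 + (-3)**2 - 2*(-3)) = (28 + (-9 - 24)) + (-48 + 9 + 6) = (28 - 33) - 33 = -5 - 33 = -38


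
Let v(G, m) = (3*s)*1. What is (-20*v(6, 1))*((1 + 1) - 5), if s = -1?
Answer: -180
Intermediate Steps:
v(G, m) = -3 (v(G, m) = (3*(-1))*1 = -3*1 = -3)
(-20*v(6, 1))*((1 + 1) - 5) = (-20*(-3))*((1 + 1) - 5) = 60*(2 - 5) = 60*(-3) = -180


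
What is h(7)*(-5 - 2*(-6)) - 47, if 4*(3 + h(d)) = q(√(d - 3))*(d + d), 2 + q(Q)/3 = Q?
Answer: -68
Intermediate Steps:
q(Q) = -6 + 3*Q
h(d) = -3 + d*(-6 + 3*√(-3 + d))/2 (h(d) = -3 + ((-6 + 3*√(d - 3))*(d + d))/4 = -3 + ((-6 + 3*√(-3 + d))*(2*d))/4 = -3 + (2*d*(-6 + 3*√(-3 + d)))/4 = -3 + d*(-6 + 3*√(-3 + d))/2)
h(7)*(-5 - 2*(-6)) - 47 = (-3 + (3/2)*7*(-2 + √(-3 + 7)))*(-5 - 2*(-6)) - 47 = (-3 + (3/2)*7*(-2 + √4))*(-5 + 12) - 47 = (-3 + (3/2)*7*(-2 + 2))*7 - 47 = (-3 + (3/2)*7*0)*7 - 47 = (-3 + 0)*7 - 47 = -3*7 - 47 = -21 - 47 = -68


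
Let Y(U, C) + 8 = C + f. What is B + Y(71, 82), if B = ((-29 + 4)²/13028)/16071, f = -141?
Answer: -14027989571/209372988 ≈ -67.000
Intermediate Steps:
Y(U, C) = -149 + C (Y(U, C) = -8 + (C - 141) = -8 + (-141 + C) = -149 + C)
B = 625/209372988 (B = ((-25)²*(1/13028))*(1/16071) = (625*(1/13028))*(1/16071) = (625/13028)*(1/16071) = 625/209372988 ≈ 2.9851e-6)
B + Y(71, 82) = 625/209372988 + (-149 + 82) = 625/209372988 - 67 = -14027989571/209372988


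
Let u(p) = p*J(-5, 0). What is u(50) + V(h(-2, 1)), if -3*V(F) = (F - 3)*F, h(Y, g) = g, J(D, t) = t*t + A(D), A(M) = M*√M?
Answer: ⅔ - 250*I*√5 ≈ 0.66667 - 559.02*I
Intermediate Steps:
A(M) = M^(3/2)
J(D, t) = D^(3/2) + t² (J(D, t) = t*t + D^(3/2) = t² + D^(3/2) = D^(3/2) + t²)
u(p) = -5*I*p*√5 (u(p) = p*((-5)^(3/2) + 0²) = p*(-5*I*√5 + 0) = p*(-5*I*√5) = -5*I*p*√5)
V(F) = -F*(-3 + F)/3 (V(F) = -(F - 3)*F/3 = -(-3 + F)*F/3 = -F*(-3 + F)/3)
u(50) + V(h(-2, 1)) = -5*I*50*√5 + (⅓)*1*(3 - 1*1) = -250*I*√5 + (⅓)*1*(3 - 1) = -250*I*√5 + (⅓)*1*2 = -250*I*√5 + ⅔ = ⅔ - 250*I*√5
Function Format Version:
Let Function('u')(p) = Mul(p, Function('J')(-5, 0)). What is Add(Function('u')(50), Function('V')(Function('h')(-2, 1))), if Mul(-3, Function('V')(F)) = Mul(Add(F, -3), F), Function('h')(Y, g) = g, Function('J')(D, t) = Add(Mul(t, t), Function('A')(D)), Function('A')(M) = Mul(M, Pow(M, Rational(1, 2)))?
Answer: Add(Rational(2, 3), Mul(-250, I, Pow(5, Rational(1, 2)))) ≈ Add(0.66667, Mul(-559.02, I))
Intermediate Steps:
Function('A')(M) = Pow(M, Rational(3, 2))
Function('J')(D, t) = Add(Pow(D, Rational(3, 2)), Pow(t, 2)) (Function('J')(D, t) = Add(Mul(t, t), Pow(D, Rational(3, 2))) = Add(Pow(t, 2), Pow(D, Rational(3, 2))) = Add(Pow(D, Rational(3, 2)), Pow(t, 2)))
Function('u')(p) = Mul(-5, I, p, Pow(5, Rational(1, 2))) (Function('u')(p) = Mul(p, Add(Pow(-5, Rational(3, 2)), Pow(0, 2))) = Mul(p, Add(Mul(-5, I, Pow(5, Rational(1, 2))), 0)) = Mul(p, Mul(-5, I, Pow(5, Rational(1, 2)))) = Mul(-5, I, p, Pow(5, Rational(1, 2))))
Function('V')(F) = Mul(Rational(-1, 3), F, Add(-3, F)) (Function('V')(F) = Mul(Rational(-1, 3), Mul(Add(F, -3), F)) = Mul(Rational(-1, 3), Mul(Add(-3, F), F)) = Mul(Rational(-1, 3), Mul(F, Add(-3, F))) = Mul(Rational(-1, 3), F, Add(-3, F)))
Add(Function('u')(50), Function('V')(Function('h')(-2, 1))) = Add(Mul(-5, I, 50, Pow(5, Rational(1, 2))), Mul(Rational(1, 3), 1, Add(3, Mul(-1, 1)))) = Add(Mul(-250, I, Pow(5, Rational(1, 2))), Mul(Rational(1, 3), 1, Add(3, -1))) = Add(Mul(-250, I, Pow(5, Rational(1, 2))), Mul(Rational(1, 3), 1, 2)) = Add(Mul(-250, I, Pow(5, Rational(1, 2))), Rational(2, 3)) = Add(Rational(2, 3), Mul(-250, I, Pow(5, Rational(1, 2))))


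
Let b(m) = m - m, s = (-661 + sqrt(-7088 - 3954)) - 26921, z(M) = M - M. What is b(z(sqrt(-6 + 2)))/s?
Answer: 0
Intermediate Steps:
z(M) = 0
s = -27582 + I*sqrt(11042) (s = (-661 + sqrt(-11042)) - 26921 = (-661 + I*sqrt(11042)) - 26921 = -27582 + I*sqrt(11042) ≈ -27582.0 + 105.08*I)
b(m) = 0
b(z(sqrt(-6 + 2)))/s = 0/(-27582 + I*sqrt(11042)) = 0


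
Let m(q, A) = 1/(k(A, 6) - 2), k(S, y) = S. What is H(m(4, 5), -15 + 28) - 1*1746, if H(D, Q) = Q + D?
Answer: -5198/3 ≈ -1732.7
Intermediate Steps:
m(q, A) = 1/(-2 + A) (m(q, A) = 1/(A - 2) = 1/(-2 + A))
H(D, Q) = D + Q
H(m(4, 5), -15 + 28) - 1*1746 = (1/(-2 + 5) + (-15 + 28)) - 1*1746 = (1/3 + 13) - 1746 = (⅓ + 13) - 1746 = 40/3 - 1746 = -5198/3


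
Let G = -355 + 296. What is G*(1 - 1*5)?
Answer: 236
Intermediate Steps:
G = -59
G*(1 - 1*5) = -59*(1 - 1*5) = -59*(1 - 5) = -59*(-4) = 236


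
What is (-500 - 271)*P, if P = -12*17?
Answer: 157284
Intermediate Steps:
P = -204
(-500 - 271)*P = (-500 - 271)*(-204) = -771*(-204) = 157284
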